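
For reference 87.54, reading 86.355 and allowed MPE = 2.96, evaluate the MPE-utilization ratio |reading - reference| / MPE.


e = indication - reference = 86.355 - 87.54 = -1.1850
|e| = 1.1850
ratio = |e| / MPE = 1.1850 / 2.96
ratio = 0.4003

0.4003


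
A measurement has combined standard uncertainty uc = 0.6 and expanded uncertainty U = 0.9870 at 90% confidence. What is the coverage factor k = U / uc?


k = U / uc
k = 0.9870 / 0.6
k = 1.645

1.645


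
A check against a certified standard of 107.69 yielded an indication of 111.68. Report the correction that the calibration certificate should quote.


Correction = standard - reading
= 107.69 - 111.68
= -3.9900

-3.9900


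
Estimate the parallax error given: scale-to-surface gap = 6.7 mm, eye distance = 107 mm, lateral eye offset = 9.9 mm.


error = h * offset / d
= 6.7 * 9.9 / 107
= 0.6199

0.6199


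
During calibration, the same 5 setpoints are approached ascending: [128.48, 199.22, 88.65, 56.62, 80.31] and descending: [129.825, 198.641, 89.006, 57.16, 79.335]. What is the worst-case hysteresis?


|128.48 - 129.825| = 1.3450
|199.22 - 198.641| = 0.5790
|88.65 - 89.006| = 0.3560
|56.62 - 57.16| = 0.5400
|80.31 - 79.335| = 0.9750
hysteresis = max(diffs) = 1.3450

1.3450


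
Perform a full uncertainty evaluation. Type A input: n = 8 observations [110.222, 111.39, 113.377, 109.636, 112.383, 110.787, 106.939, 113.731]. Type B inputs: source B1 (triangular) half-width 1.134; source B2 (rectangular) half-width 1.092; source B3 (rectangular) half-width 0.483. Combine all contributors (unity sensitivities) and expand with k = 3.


mean = (110.222 + 111.39 + 113.377 + 109.636 + 112.383 + 110.787 + 106.939 + 113.731) / 8 = 111.058125
s = sqrt(sum((x - mean)^2)/(n-1)) = 2.2087204
u_A = s / sqrt(n) = 2.2087204 / sqrt(8) = 0.78090059
u_B1 = 1.134 / sqrt(6) = 0.46295356
u_B2 = 1.092 / sqrt(3) = 0.63046649
u_B3 = 0.483 / sqrt(3) = 0.27886018
uc = sqrt(0.78090059^2 + 0.46295356^2 + 0.63046649^2 + 0.27886018^2) = 1.1399047
U = k * uc = 3 * 1.1399047
U = 3.4197

3.4197


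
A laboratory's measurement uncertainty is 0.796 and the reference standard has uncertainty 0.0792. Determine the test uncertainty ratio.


TUR = u_lab / u_ref
= 0.796 / 0.0792
= 10.0505

10.0505


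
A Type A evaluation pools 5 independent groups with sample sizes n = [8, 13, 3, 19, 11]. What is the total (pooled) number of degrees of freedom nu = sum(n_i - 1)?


nu = sum_i (n_i - 1)
nu = ((8 - 1) + (13 - 1) + (3 - 1) + (19 - 1) + (11 - 1))
nu = 7 + 12 + 2 + 18 + 10
nu = 49

49


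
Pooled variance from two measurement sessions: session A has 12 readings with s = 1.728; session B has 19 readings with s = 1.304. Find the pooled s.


s_p = sqrt(((n1-1)*s1^2 + (n2-1)*s2^2) / (n1+n2-2))
numerator = (12-1)*1.728^2 + (19-1)*1.304^2 = 32.845824 + 30.607488 = 63.453312
denominator = 12 + 19 - 2 = 29
s_p^2 = 63.453312 / 29 = 2.1880452
s_p = sqrt(2.1880452) = 1.4792

1.4792


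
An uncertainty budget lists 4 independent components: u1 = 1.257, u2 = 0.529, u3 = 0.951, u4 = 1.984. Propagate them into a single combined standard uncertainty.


uc = sqrt(1.257^2 + 0.529^2 + 0.951^2 + 1.984^2)
uc = sqrt(6.700547)
uc = 2.5885

2.5885


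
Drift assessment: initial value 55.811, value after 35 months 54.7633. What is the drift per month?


rate = (v2 - v1) / months
= (54.7633 - 55.811) / 35
= -1.0477 / 35
= -0.0299

-0.0299


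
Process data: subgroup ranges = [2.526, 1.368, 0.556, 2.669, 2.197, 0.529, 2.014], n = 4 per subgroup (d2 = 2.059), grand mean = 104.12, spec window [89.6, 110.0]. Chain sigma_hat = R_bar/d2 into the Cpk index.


R_bar = (2.526 + 1.368 + 0.556 + 2.669 + 2.197 + 0.529 + 2.014) / 7 = 1.6941429
sigma = R_bar / d2 = 1.6941429 / 2.059 = 0.82279888
Cp = (USL - LSL)/(6*sigma) = (110.0 - 89.6)/(6*0.82279888) = 4.1322
Cpu = (110.0 - 104.12)/(3*0.82279888) = 2.3821
Cpl = (104.12 - 89.6)/(3*0.82279888) = 5.8824
Cpk = min(Cpu, Cpl) = 2.3821

2.3821


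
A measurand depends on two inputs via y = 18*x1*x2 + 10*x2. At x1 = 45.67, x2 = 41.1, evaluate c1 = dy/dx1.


y = 18*x1*x2 + 10*x2
dy/dx1 = 18*x2
Evaluate at x2 = 41.1: c1 = 18 * 41.1
c1 = 739.8000

739.8000


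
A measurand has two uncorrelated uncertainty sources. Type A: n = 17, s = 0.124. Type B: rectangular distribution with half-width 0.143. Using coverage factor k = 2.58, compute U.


u_A = s / sqrt(n) = 0.124 / sqrt(17) = 0.030074418
u_B = half_width / sqrt(3) = 0.143 / sqrt(3) = 0.082561088
uc = sqrt(u_A^2 + u_B^2) = sqrt(0.030074418^2 + 0.082561088^2) = 0.087868105
U = k * uc = 2.58 * 0.087868105
U = 0.2267

0.2267


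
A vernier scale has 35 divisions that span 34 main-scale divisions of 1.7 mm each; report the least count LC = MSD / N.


LC = MSD / n_div
= 1.7 / 35
= 0.0486

0.0486


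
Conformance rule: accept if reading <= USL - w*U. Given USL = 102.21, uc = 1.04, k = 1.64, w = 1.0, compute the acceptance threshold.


U = k * uc = 1.64 * 1.04 = 1.7056
guard band g = w * U = 1.0 * 1.7056 = 1.7056
AL = USL - g = 102.21 - 1.7056
AL = 100.5044

100.5044


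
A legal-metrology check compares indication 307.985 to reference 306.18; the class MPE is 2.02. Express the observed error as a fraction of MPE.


e = indication - reference = 307.985 - 306.18 = 1.8050
|e| = 1.8050
ratio = |e| / MPE = 1.8050 / 2.02
ratio = 0.8936

0.8936


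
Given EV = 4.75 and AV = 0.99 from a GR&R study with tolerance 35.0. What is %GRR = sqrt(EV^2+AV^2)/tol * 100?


GRR = sqrt(EV^2 + AV^2) = sqrt(4.75^2 + 0.99^2) = 4.8520717
%GRR = GRR / tol * 100 = 4.8520717 / 35.0 * 100
%GRR = 13.8631

13.8631


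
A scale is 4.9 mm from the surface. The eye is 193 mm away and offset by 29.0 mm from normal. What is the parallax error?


error = h * offset / d
= 4.9 * 29.0 / 193
= 0.7363

0.7363


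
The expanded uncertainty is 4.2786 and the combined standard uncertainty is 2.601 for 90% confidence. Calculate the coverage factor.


k = U / uc
k = 4.2786 / 2.601
k = 1.645

1.645


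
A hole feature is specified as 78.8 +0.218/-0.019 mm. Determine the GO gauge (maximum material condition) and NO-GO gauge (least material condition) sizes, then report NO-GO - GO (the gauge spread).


GO = nominal - lower_tol (smallest hole = maximum material condition)
GO = 78.8 - 0.019 = 78.781
NO-GO = nominal + upper_tol (largest hole = least material condition)
NO-GO = 78.8 + 0.218 = 79.018
spread = NO-GO - GO = 79.018 - 78.781 = 0.2370

0.2370


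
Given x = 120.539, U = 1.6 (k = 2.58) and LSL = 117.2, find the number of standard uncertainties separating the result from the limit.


u = U / k = 1.6 / 2.58 = 0.62015504
margin = |LSL - x| = |117.2 - 120.539| = 3.339
z = margin / u = 3.339 / 0.62015504
z = 5.3841

5.3841


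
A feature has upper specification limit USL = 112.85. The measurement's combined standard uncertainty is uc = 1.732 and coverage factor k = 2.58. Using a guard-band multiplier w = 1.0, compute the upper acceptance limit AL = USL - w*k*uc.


U = k * uc = 2.58 * 1.732 = 4.46856
guard band g = w * U = 1.0 * 4.46856 = 4.46856
AL = USL - g = 112.85 - 4.46856
AL = 108.3814

108.3814


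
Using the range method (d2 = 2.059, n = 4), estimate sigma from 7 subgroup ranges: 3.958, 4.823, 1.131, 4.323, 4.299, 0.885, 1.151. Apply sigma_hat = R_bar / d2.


R_bar = (3.958 + 4.823 + 1.131 + 4.323 + 4.299 + 0.885 + 1.151) / 7
R_bar = 20.57 / 7 = 2.9385714
sigma_hat = R_bar / d2 = 2.9385714 / 2.059 = 1.4272

1.4272


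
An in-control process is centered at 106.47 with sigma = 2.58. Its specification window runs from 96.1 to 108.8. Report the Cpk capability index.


Cpu = (USL - mean) / (3*sigma) = (108.8 - 106.47) / (3*2.58) = 0.3010
Cpl = (mean - LSL) / (3*sigma) = (106.47 - 96.1) / (3*2.58) = 1.3398
Cpk = min(Cpu, Cpl) = 0.3010

0.3010


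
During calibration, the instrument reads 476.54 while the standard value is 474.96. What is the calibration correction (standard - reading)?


Correction = standard - reading
= 474.96 - 476.54
= -1.5800

-1.5800


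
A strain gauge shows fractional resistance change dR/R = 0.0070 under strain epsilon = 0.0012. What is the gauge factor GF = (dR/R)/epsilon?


GF = (dR/R) / epsilon
= 0.0070 / 0.0012
= 5.8333

5.8333


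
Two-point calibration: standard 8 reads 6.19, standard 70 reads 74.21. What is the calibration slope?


slope = (y2 - y1) / (x2 - x1)
= (74.21 - 6.19) / (70 - 8)
= 68.0200 / 62
= 1.0971

1.0971


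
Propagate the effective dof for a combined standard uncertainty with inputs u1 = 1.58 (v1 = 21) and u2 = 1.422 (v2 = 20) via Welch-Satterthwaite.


uc = sqrt(u1^2 + u2^2) = sqrt(1.58^2 + 1.422^2) = 2.1256726
v_eff = uc^4 / (u1^4/v1 + u2^4/v2)
= 2.1256726^4 / (1.58^4/21 + 1.422^4/20)
= 20.416698 / 0.50120371
v_eff = 40.7353

40.7353


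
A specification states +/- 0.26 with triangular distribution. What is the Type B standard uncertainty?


u_B = half_width / sqrt(6)
u_B = 0.26 / 2.4494897
u_B = 0.1061

0.1061


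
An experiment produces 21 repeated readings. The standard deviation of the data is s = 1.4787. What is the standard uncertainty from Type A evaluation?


u_A = s / sqrt(n)
u_A = 1.4787 / sqrt(21)
u_A = 1.4787 / 4.5825757
u_A = 0.3227

0.3227


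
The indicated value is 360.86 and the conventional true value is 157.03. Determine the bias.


Systematic error = measured - true
= 360.86 - 157.03
= 203.8300

203.8300


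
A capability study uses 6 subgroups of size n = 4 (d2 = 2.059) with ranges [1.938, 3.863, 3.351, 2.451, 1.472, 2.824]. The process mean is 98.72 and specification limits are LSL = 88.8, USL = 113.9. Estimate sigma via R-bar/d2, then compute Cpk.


R_bar = (1.938 + 3.863 + 3.351 + 2.451 + 1.472 + 2.824) / 6 = 2.6498333
sigma = R_bar / d2 = 2.6498333 / 2.059 = 1.2869516
Cp = (USL - LSL)/(6*sigma) = (113.9 - 88.8)/(6*1.2869516) = 3.2506
Cpu = (113.9 - 98.72)/(3*1.2869516) = 3.9318
Cpl = (98.72 - 88.8)/(3*1.2869516) = 2.5694
Cpk = min(Cpu, Cpl) = 2.5694

2.5694


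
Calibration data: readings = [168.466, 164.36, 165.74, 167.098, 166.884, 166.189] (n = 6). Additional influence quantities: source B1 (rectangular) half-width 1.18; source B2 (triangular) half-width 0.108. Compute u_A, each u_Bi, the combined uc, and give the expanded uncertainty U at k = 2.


mean = (168.466 + 164.36 + 165.74 + 167.098 + 166.884 + 166.189) / 6 = 166.4561667
s = sqrt(sum((x - mean)^2)/(n-1)) = 1.3865503
u_A = s / sqrt(n) = 1.3865503 / sqrt(6) = 0.56605679
u_B1 = 1.18 / sqrt(3) = 0.68127332
u_B2 = 0.108 / sqrt(6) = 0.044090815
uc = sqrt(0.56605679^2 + 0.68127332^2 + 0.044090815^2) = 0.88684701
U = k * uc = 2 * 0.88684701
U = 1.7737

1.7737


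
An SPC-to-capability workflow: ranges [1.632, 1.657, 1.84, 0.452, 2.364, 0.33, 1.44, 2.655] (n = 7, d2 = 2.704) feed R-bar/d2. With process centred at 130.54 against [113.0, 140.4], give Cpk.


R_bar = (1.632 + 1.657 + 1.84 + 0.452 + 2.364 + 0.33 + 1.44 + 2.655) / 8 = 1.54625
sigma = R_bar / d2 = 1.54625 / 2.704 = 0.57183802
Cp = (USL - LSL)/(6*sigma) = (140.4 - 113.0)/(6*0.57183802) = 7.9859
Cpu = (140.4 - 130.54)/(3*0.57183802) = 5.7475
Cpl = (130.54 - 113.0)/(3*0.57183802) = 10.2243
Cpk = min(Cpu, Cpl) = 5.7475

5.7475


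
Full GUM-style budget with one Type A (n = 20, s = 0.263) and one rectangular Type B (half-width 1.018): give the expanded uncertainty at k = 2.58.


u_A = s / sqrt(n) = 0.263 / sqrt(20) = 0.058808588
u_B = half_width / sqrt(3) = 1.018 / sqrt(3) = 0.58774257
uc = sqrt(u_A^2 + u_B^2) = sqrt(0.058808588^2 + 0.58774257^2) = 0.59067739
U = k * uc = 2.58 * 0.59067739
U = 1.5239

1.5239


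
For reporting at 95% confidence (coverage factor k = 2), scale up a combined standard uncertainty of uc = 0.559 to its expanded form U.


U = k * uc
U = 2 * 0.559
U = 1.1180

1.1180


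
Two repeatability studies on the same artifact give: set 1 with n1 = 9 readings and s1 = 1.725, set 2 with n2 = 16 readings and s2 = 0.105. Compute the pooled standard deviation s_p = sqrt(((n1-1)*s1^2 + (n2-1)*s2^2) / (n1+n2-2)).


s_p = sqrt(((n1-1)*s1^2 + (n2-1)*s2^2) / (n1+n2-2))
numerator = (9-1)*1.725^2 + (16-1)*0.105^2 = 23.805 + 0.165375 = 23.970375
denominator = 9 + 16 - 2 = 23
s_p^2 = 23.970375 / 23 = 1.0421902
s_p = sqrt(1.0421902) = 1.0209

1.0209


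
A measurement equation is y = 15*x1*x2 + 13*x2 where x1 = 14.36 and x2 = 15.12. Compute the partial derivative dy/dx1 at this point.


y = 15*x1*x2 + 13*x2
dy/dx1 = 15*x2
Evaluate at x2 = 15.12: c1 = 15 * 15.12
c1 = 226.8000

226.8000


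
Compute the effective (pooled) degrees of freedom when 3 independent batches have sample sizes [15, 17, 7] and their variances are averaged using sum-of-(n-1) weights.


nu = sum_i (n_i - 1)
nu = ((15 - 1) + (17 - 1) + (7 - 1))
nu = 14 + 16 + 6
nu = 36

36


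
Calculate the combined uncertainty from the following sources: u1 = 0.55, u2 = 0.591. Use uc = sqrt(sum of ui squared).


uc = sqrt(0.55^2 + 0.591^2)
uc = sqrt(0.651781)
uc = 0.8073

0.8073


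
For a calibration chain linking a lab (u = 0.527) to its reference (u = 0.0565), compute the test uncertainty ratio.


TUR = u_lab / u_ref
= 0.527 / 0.0565
= 9.3274

9.3274


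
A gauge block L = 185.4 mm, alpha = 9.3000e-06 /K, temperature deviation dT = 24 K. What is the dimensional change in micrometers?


dL = L * alpha * dT
= 185.4 * 9.3000e-06 * 24
= 0.0413813 mm
dL_um = 0.0413813 * 1000 = 41.3813 um

41.3813


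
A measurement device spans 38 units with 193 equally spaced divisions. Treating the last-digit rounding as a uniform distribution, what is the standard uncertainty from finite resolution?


resolution = range / divisions
resolution = 38 / 193 = 0.19689119
u_res = resolution / (2*sqrt(3))
u_res = 0.19689119 / 3.4641016
u_res = 0.0568

0.0568


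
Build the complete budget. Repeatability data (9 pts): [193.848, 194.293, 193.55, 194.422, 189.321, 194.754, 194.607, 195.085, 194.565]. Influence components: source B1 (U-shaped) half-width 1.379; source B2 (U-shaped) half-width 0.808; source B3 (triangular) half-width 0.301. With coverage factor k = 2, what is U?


mean = (193.848 + 194.293 + 193.55 + 194.422 + 189.321 + 194.754 + 194.607 + 195.085 + 194.565) / 9 = 193.8272222
s = sqrt(sum((x - mean)^2)/(n-1)) = 1.7516893
u_A = s / sqrt(n) = 1.7516893 / sqrt(9) = 0.58389643
u_B1 = 1.379 / sqrt(2) = 0.97510025
u_B2 = 0.808 / sqrt(2) = 0.57134228
u_B3 = 0.301 / sqrt(6) = 0.12288274
uc = sqrt(0.58389643^2 + 0.97510025^2 + 0.57134228^2 + 0.12288274^2) = 1.2780015
U = k * uc = 2 * 1.2780015
U = 2.5560

2.5560


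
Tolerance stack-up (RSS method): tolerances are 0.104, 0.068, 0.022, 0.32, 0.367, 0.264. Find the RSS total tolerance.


RSS = sqrt(0.104^2 + 0.068^2 + 0.022^2 + 0.32^2 + 0.367^2 + 0.264^2)
= sqrt(0.322709)
= 0.5681

0.5681


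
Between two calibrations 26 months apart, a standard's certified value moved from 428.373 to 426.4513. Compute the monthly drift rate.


rate = (v2 - v1) / months
= (426.4513 - 428.373) / 26
= -1.9217 / 26
= -0.0739

-0.0739


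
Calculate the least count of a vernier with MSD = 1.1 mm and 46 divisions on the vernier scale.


LC = MSD / n_div
= 1.1 / 46
= 0.0239

0.0239


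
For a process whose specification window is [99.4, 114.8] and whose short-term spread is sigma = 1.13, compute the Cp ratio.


Cp = (USL - LSL) / (6 * sigma)
= (114.8 - 99.4) / (6 * 1.13)
= 15.4000 / 6.7800
= 2.2714

2.2714


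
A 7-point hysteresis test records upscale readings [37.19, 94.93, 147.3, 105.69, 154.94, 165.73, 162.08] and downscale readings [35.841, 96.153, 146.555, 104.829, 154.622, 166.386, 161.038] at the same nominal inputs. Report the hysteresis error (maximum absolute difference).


|37.19 - 35.841| = 1.3490
|94.93 - 96.153| = 1.2230
|147.3 - 146.555| = 0.7450
|105.69 - 104.829| = 0.8610
|154.94 - 154.622| = 0.3180
|165.73 - 166.386| = 0.6560
|162.08 - 161.038| = 1.0420
hysteresis = max(diffs) = 1.3490

1.3490


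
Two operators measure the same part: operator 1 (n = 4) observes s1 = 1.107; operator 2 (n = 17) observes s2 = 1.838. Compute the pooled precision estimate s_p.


s_p = sqrt(((n1-1)*s1^2 + (n2-1)*s2^2) / (n1+n2-2))
numerator = (4-1)*1.107^2 + (17-1)*1.838^2 = 3.676347 + 54.051904 = 57.728251
denominator = 4 + 17 - 2 = 19
s_p^2 = 57.728251 / 19 = 3.038329
s_p = sqrt(3.038329) = 1.7431

1.7431


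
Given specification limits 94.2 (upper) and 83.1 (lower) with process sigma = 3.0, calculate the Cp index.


Cp = (USL - LSL) / (6 * sigma)
= (94.2 - 83.1) / (6 * 3.0)
= 11.1000 / 18.0000
= 0.6167

0.6167


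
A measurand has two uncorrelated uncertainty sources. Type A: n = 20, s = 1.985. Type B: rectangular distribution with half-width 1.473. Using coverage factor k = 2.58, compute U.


u_A = s / sqrt(n) = 1.985 / sqrt(20) = 0.44385949
u_B = half_width / sqrt(3) = 1.473 / sqrt(3) = 0.85043695
uc = sqrt(u_A^2 + u_B^2) = sqrt(0.44385949^2 + 0.85043695^2) = 0.95929883
U = k * uc = 2.58 * 0.95929883
U = 2.4750

2.4750


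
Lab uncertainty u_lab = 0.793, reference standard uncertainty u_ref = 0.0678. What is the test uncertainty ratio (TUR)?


TUR = u_lab / u_ref
= 0.793 / 0.0678
= 11.6962

11.6962


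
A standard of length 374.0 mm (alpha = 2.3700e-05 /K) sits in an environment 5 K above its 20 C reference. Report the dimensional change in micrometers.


dL = L * alpha * dT
= 374.0 * 2.3700e-05 * 5
= 0.0443190 mm
dL_um = 0.0443190 * 1000 = 44.3190 um

44.3190


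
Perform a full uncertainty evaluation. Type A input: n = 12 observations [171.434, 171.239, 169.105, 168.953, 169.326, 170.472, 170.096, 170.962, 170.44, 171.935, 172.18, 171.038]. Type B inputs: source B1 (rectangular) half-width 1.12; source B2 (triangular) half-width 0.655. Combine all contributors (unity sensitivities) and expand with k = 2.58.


mean = (171.434 + 171.239 + 169.105 + 168.953 + 169.326 + 170.472 + 170.096 + 170.962 + 170.44 + 171.935 + 172.18 + 171.038) / 12 = 170.5983333
s = sqrt(sum((x - mean)^2)/(n-1)) = 1.0690721
u_A = s / sqrt(n) = 1.0690721 / sqrt(12) = 0.30861453
u_B1 = 1.12 / sqrt(3) = 0.6466323
u_B2 = 0.655 / sqrt(6) = 0.26740263
uc = sqrt(0.30861453^2 + 0.6466323^2 + 0.26740263^2) = 0.76477476
U = k * uc = 2.58 * 0.76477476
U = 1.9731

1.9731


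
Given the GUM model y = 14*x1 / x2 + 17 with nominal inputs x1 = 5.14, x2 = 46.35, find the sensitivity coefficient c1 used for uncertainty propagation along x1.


y = 14*x1 / x2 + 17
dy/dx1 = 14/x2
Evaluate at x2 = 46.35: c1 = 14 / 46.35
c1 = 0.3020

0.3020


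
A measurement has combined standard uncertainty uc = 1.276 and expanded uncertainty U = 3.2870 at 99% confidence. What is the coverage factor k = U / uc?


k = U / uc
k = 3.2870 / 1.276
k = 2.576

2.576


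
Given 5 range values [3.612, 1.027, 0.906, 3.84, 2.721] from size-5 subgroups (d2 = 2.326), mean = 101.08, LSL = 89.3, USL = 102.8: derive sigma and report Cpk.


R_bar = (3.612 + 1.027 + 0.906 + 3.84 + 2.721) / 5 = 2.4212
sigma = R_bar / d2 = 2.4212 / 2.326 = 1.0409286
Cp = (USL - LSL)/(6*sigma) = (102.8 - 89.3)/(6*1.0409286) = 2.1615
Cpu = (102.8 - 101.08)/(3*1.0409286) = 0.5508
Cpl = (101.08 - 89.3)/(3*1.0409286) = 3.7723
Cpk = min(Cpu, Cpl) = 0.5508

0.5508


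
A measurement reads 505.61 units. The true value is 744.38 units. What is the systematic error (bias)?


Systematic error = measured - true
= 505.61 - 744.38
= -238.7700

-238.7700


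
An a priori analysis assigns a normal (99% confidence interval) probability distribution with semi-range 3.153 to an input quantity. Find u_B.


u_B = half_width / 2.576
u_B = 3.153 / 2.576
u_B = 1.2240

1.2240


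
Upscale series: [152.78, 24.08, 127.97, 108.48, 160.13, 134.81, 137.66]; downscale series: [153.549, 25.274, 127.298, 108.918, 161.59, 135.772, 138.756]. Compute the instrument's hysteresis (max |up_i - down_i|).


|152.78 - 153.549| = 0.7690
|24.08 - 25.274| = 1.1940
|127.97 - 127.298| = 0.6720
|108.48 - 108.918| = 0.4380
|160.13 - 161.59| = 1.4600
|134.81 - 135.772| = 0.9620
|137.66 - 138.756| = 1.0960
hysteresis = max(diffs) = 1.4600

1.4600


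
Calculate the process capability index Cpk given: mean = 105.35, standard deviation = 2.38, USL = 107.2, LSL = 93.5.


Cpu = (USL - mean) / (3*sigma) = (107.2 - 105.35) / (3*2.38) = 0.2591
Cpl = (mean - LSL) / (3*sigma) = (105.35 - 93.5) / (3*2.38) = 1.6597
Cpk = min(Cpu, Cpl) = 0.2591

0.2591


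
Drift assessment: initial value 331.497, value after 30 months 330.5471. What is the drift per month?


rate = (v2 - v1) / months
= (330.5471 - 331.497) / 30
= -0.9499 / 30
= -0.0317

-0.0317


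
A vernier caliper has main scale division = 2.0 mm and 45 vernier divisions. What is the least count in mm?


LC = MSD / n_div
= 2.0 / 45
= 0.0444

0.0444


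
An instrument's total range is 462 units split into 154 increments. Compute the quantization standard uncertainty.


resolution = range / divisions
resolution = 462 / 154 = 3
u_res = resolution / (2*sqrt(3))
u_res = 3 / 3.4641016
u_res = 0.8660

0.8660


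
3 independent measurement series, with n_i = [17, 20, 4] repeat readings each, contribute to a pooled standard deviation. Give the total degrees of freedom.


nu = sum_i (n_i - 1)
nu = ((17 - 1) + (20 - 1) + (4 - 1))
nu = 16 + 19 + 3
nu = 38

38


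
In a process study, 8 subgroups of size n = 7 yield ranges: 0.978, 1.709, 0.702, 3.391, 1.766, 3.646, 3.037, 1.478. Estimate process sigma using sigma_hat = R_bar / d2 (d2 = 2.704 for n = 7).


R_bar = (0.978 + 1.709 + 0.702 + 3.391 + 1.766 + 3.646 + 3.037 + 1.478) / 8
R_bar = 16.707 / 8 = 2.088375
sigma_hat = R_bar / d2 = 2.088375 / 2.704 = 0.7723

0.7723


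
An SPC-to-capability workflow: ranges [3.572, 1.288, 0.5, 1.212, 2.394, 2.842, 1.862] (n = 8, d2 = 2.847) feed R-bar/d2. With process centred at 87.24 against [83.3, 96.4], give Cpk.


R_bar = (3.572 + 1.288 + 0.5 + 1.212 + 2.394 + 2.842 + 1.862) / 7 = 1.9528571
sigma = R_bar / d2 = 1.9528571 / 2.847 = 0.68593505
Cp = (USL - LSL)/(6*sigma) = (96.4 - 83.3)/(6*0.68593505) = 3.1830
Cpu = (96.4 - 87.24)/(3*0.68593505) = 4.4513
Cpl = (87.24 - 83.3)/(3*0.68593505) = 1.9147
Cpk = min(Cpu, Cpl) = 1.9147

1.9147


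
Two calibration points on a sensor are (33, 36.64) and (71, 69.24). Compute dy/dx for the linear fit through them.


slope = (y2 - y1) / (x2 - x1)
= (69.24 - 36.64) / (71 - 33)
= 32.6000 / 38
= 0.8579

0.8579


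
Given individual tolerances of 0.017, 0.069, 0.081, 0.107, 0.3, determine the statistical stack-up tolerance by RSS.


RSS = sqrt(0.017^2 + 0.069^2 + 0.081^2 + 0.107^2 + 0.3^2)
= sqrt(0.11306)
= 0.3362

0.3362


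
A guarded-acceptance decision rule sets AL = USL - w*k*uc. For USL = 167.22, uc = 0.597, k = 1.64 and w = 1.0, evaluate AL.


U = k * uc = 1.64 * 0.597 = 0.97908
guard band g = w * U = 1.0 * 0.97908 = 0.97908
AL = USL - g = 167.22 - 0.97908
AL = 166.2409

166.2409


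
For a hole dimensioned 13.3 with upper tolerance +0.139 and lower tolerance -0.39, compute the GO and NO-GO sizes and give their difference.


GO = nominal - lower_tol (smallest hole = maximum material condition)
GO = 13.3 - 0.39 = 12.91
NO-GO = nominal + upper_tol (largest hole = least material condition)
NO-GO = 13.3 + 0.139 = 13.439
spread = NO-GO - GO = 13.439 - 12.91 = 0.5290

0.5290


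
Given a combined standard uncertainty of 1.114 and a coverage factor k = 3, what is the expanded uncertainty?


U = k * uc
U = 3 * 1.114
U = 3.3420

3.3420


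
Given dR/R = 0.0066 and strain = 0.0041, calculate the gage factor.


GF = (dR/R) / epsilon
= 0.0066 / 0.0041
= 1.6098

1.6098


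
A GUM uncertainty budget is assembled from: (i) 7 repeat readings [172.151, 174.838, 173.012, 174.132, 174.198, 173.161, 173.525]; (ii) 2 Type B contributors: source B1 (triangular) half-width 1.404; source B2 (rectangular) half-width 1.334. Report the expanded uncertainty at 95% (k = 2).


mean = (172.151 + 174.838 + 173.012 + 174.132 + 174.198 + 173.161 + 173.525) / 7 = 173.5738571
s = sqrt(sum((x - mean)^2)/(n-1)) = 0.89556117
u_A = s / sqrt(n) = 0.89556117 / sqrt(7) = 0.33849031
u_B1 = 1.404 / sqrt(6) = 0.5731806
u_B2 = 1.334 / sqrt(3) = 0.77018526
uc = sqrt(0.33849031^2 + 0.5731806^2 + 0.77018526^2) = 1.0179868
U = k * uc = 2 * 1.0179868
U = 2.0360

2.0360


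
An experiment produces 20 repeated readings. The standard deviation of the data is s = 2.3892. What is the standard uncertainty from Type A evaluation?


u_A = s / sqrt(n)
u_A = 2.3892 / sqrt(20)
u_A = 2.3892 / 4.472136
u_A = 0.5342

0.5342


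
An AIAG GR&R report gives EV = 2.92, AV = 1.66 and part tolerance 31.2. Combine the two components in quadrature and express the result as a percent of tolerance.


GRR = sqrt(EV^2 + AV^2) = sqrt(2.92^2 + 1.66^2) = 3.3588689
%GRR = GRR / tol * 100 = 3.3588689 / 31.2 * 100
%GRR = 10.7656

10.7656


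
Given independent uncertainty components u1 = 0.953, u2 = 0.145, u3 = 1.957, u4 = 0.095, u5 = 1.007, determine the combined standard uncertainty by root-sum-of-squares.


uc = sqrt(0.953^2 + 0.145^2 + 1.957^2 + 0.095^2 + 1.007^2)
uc = sqrt(5.782157)
uc = 2.4046

2.4046


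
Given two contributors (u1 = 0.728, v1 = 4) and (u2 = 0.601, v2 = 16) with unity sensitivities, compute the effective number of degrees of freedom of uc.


uc = sqrt(u1^2 + u2^2) = sqrt(0.728^2 + 0.601^2) = 0.94402595
v_eff = uc^4 / (u1^4/v1 + u2^4/v2)
= 0.94402595^4 / (0.728^4/4 + 0.601^4/16)
= 0.79421069 / 0.078374895
v_eff = 10.1335

10.1335


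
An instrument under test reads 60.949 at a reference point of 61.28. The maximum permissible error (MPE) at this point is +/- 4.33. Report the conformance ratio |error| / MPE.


e = indication - reference = 60.949 - 61.28 = -0.3310
|e| = 0.3310
ratio = |e| / MPE = 0.3310 / 4.33
ratio = 0.0764

0.0764


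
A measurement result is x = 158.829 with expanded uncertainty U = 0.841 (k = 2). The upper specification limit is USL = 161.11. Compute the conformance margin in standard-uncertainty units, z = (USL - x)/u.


u = U / k = 0.841 / 2 = 0.4205
margin = |USL - x| = |161.11 - 158.829| = 2.281
z = margin / u = 2.281 / 0.4205
z = 5.4245

5.4245


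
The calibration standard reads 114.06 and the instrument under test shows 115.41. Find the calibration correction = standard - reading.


Correction = standard - reading
= 114.06 - 115.41
= -1.3500

-1.3500


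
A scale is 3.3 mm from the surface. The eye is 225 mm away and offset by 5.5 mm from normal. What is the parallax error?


error = h * offset / d
= 3.3 * 5.5 / 225
= 0.0807

0.0807


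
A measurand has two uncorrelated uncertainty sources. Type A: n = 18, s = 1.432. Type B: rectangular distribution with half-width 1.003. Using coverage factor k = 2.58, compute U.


u_A = s / sqrt(n) = 1.432 / sqrt(18) = 0.33752564
u_B = half_width / sqrt(3) = 1.003 / sqrt(3) = 0.57908232
uc = sqrt(u_A^2 + u_B^2) = sqrt(0.33752564^2 + 0.57908232^2) = 0.67026852
U = k * uc = 2.58 * 0.67026852
U = 1.7293

1.7293


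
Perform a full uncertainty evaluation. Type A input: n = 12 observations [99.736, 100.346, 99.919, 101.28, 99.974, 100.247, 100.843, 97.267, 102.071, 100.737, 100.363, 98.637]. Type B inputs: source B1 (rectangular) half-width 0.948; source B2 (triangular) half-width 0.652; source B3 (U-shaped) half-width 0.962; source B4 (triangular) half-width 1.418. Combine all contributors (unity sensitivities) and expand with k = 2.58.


mean = (99.736 + 100.346 + 99.919 + 101.28 + 99.974 + 100.247 + 100.843 + 97.267 + 102.071 + 100.737 + 100.363 + 98.637) / 12 = 100.1183333
s = sqrt(sum((x - mean)^2)/(n-1)) = 1.2332408
u_A = s / sqrt(n) = 1.2332408 / sqrt(12) = 0.35600595
u_B1 = 0.948 / sqrt(3) = 0.54732806
u_B2 = 0.652 / sqrt(6) = 0.26617789
u_B3 = 0.962 / sqrt(2) = 0.68023672
u_B4 = 1.418 / sqrt(6) = 0.57889608
uc = sqrt(0.35600595^2 + 0.54732806^2 + 0.26617789^2 + 0.68023672^2 + 0.57889608^2) = 1.1379814
U = k * uc = 2.58 * 1.1379814
U = 2.9360

2.9360


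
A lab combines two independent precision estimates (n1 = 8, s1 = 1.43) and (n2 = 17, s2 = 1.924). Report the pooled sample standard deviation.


s_p = sqrt(((n1-1)*s1^2 + (n2-1)*s2^2) / (n1+n2-2))
numerator = (8-1)*1.43^2 + (17-1)*1.924^2 = 14.3143 + 59.228416 = 73.542716
denominator = 8 + 17 - 2 = 23
s_p^2 = 73.542716 / 23 = 3.1975094
s_p = sqrt(3.1975094) = 1.7882

1.7882


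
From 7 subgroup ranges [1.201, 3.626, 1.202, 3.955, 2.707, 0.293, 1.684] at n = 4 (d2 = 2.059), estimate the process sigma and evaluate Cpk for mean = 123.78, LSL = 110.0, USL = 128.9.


R_bar = (1.201 + 3.626 + 1.202 + 3.955 + 2.707 + 0.293 + 1.684) / 7 = 2.0954286
sigma = R_bar / d2 = 2.0954286 / 2.059 = 1.0176924
Cp = (USL - LSL)/(6*sigma) = (128.9 - 110.0)/(6*1.0176924) = 3.0952
Cpu = (128.9 - 123.78)/(3*1.0176924) = 1.6770
Cpl = (123.78 - 110.0)/(3*1.0176924) = 4.5135
Cpk = min(Cpu, Cpl) = 1.6770

1.6770


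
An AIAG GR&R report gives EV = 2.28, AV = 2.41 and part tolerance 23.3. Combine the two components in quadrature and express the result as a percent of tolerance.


GRR = sqrt(EV^2 + AV^2) = sqrt(2.28^2 + 2.41^2) = 3.3176046
%GRR = GRR / tol * 100 = 3.3176046 / 23.3 * 100
%GRR = 14.2386

14.2386


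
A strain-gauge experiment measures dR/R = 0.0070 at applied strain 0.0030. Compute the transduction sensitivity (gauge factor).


GF = (dR/R) / epsilon
= 0.0070 / 0.0030
= 2.3333

2.3333


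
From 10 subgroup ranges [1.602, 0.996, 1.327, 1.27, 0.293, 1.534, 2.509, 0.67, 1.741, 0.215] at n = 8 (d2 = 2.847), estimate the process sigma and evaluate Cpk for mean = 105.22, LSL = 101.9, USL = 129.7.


R_bar = (1.602 + 0.996 + 1.327 + 1.27 + 0.293 + 1.534 + 2.509 + 0.67 + 1.741 + 0.215) / 10 = 1.2157
sigma = R_bar / d2 = 1.2157 / 2.847 = 0.42701089
Cp = (USL - LSL)/(6*sigma) = (129.7 - 101.9)/(6*0.42701089) = 10.8506
Cpu = (129.7 - 105.22)/(3*0.42701089) = 19.1096
Cpl = (105.22 - 101.9)/(3*0.42701089) = 2.5917
Cpk = min(Cpu, Cpl) = 2.5917

2.5917


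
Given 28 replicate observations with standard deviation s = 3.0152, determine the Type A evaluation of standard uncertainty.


u_A = s / sqrt(n)
u_A = 3.0152 / sqrt(28)
u_A = 3.0152 / 5.2915026
u_A = 0.5698

0.5698


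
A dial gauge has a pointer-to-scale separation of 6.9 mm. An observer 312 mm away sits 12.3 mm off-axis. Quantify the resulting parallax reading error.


error = h * offset / d
= 6.9 * 12.3 / 312
= 0.2720

0.2720


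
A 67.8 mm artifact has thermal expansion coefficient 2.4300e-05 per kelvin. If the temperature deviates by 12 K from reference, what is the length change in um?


dL = L * alpha * dT
= 67.8 * 2.4300e-05 * 12
= 0.0197705 mm
dL_um = 0.0197705 * 1000 = 19.7705 um

19.7705


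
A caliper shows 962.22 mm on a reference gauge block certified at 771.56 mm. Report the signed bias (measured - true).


Systematic error = measured - true
= 962.22 - 771.56
= 190.6600

190.6600


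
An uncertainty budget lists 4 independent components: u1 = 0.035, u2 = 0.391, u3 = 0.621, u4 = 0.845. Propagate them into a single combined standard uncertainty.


uc = sqrt(0.035^2 + 0.391^2 + 0.621^2 + 0.845^2)
uc = sqrt(1.253772)
uc = 1.1197

1.1197


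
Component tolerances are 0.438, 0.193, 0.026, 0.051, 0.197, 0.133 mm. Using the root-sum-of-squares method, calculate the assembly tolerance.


RSS = sqrt(0.438^2 + 0.193^2 + 0.026^2 + 0.051^2 + 0.197^2 + 0.133^2)
= sqrt(0.288868)
= 0.5375

0.5375


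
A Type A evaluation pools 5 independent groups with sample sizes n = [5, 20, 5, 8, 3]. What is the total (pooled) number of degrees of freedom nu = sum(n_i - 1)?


nu = sum_i (n_i - 1)
nu = ((5 - 1) + (20 - 1) + (5 - 1) + (8 - 1) + (3 - 1))
nu = 4 + 19 + 4 + 7 + 2
nu = 36

36


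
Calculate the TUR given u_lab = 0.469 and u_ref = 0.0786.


TUR = u_lab / u_ref
= 0.469 / 0.0786
= 5.9669

5.9669


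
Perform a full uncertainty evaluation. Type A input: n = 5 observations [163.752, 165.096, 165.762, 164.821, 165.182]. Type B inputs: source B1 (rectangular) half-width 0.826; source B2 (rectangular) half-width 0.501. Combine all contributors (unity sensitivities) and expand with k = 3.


mean = (163.752 + 165.096 + 165.762 + 164.821 + 165.182) / 5 = 164.9226
s = sqrt(sum((x - mean)^2)/(n-1)) = 0.73867706
u_A = s / sqrt(n) = 0.73867706 / sqrt(5) = 0.33034642
u_B1 = 0.826 / sqrt(3) = 0.47689132
u_B2 = 0.501 / sqrt(3) = 0.28925248
uc = sqrt(0.33034642^2 + 0.47689132^2 + 0.28925248^2) = 0.64824462
U = k * uc = 3 * 0.64824462
U = 1.9447

1.9447


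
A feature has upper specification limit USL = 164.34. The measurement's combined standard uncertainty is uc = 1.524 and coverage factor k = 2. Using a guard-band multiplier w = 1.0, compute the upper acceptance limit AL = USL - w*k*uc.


U = k * uc = 2 * 1.524 = 3.048
guard band g = w * U = 1.0 * 3.048 = 3.048
AL = USL - g = 164.34 - 3.048
AL = 161.2920

161.2920


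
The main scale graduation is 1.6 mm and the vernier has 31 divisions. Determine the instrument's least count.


LC = MSD / n_div
= 1.6 / 31
= 0.0516

0.0516


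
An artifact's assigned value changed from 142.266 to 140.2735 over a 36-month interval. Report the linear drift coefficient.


rate = (v2 - v1) / months
= (140.2735 - 142.266) / 36
= -1.9925 / 36
= -0.0553

-0.0553


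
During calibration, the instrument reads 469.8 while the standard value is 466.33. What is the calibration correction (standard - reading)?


Correction = standard - reading
= 466.33 - 469.8
= -3.4700

-3.4700


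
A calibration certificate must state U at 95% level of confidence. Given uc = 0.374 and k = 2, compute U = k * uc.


U = k * uc
U = 2 * 0.374
U = 0.7480

0.7480


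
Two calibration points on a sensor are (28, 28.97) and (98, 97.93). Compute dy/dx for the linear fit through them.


slope = (y2 - y1) / (x2 - x1)
= (97.93 - 28.97) / (98 - 28)
= 68.9600 / 70
= 0.9851

0.9851


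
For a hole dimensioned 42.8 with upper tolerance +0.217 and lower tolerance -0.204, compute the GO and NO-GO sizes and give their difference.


GO = nominal - lower_tol (smallest hole = maximum material condition)
GO = 42.8 - 0.204 = 42.596
NO-GO = nominal + upper_tol (largest hole = least material condition)
NO-GO = 42.8 + 0.217 = 43.017
spread = NO-GO - GO = 43.017 - 42.596 = 0.4210

0.4210


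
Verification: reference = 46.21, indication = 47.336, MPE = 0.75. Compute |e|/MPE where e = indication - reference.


e = indication - reference = 47.336 - 46.21 = 1.1260
|e| = 1.1260
ratio = |e| / MPE = 1.1260 / 0.75
ratio = 1.5013

1.5013


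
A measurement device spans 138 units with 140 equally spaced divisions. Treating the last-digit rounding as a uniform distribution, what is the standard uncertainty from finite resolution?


resolution = range / divisions
resolution = 138 / 140 = 0.98571429
u_res = resolution / (2*sqrt(3))
u_res = 0.98571429 / 3.4641016
u_res = 0.2846

0.2846


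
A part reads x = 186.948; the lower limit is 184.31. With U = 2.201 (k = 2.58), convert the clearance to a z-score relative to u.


u = U / k = 2.201 / 2.58 = 0.85310078
margin = |LSL - x| = |184.31 - 186.948| = 2.638
z = margin / u = 2.638 / 0.85310078
z = 3.0922

3.0922


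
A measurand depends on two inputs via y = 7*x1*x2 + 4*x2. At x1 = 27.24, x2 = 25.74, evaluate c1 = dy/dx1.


y = 7*x1*x2 + 4*x2
dy/dx1 = 7*x2
Evaluate at x2 = 25.74: c1 = 7 * 25.74
c1 = 180.1800

180.1800


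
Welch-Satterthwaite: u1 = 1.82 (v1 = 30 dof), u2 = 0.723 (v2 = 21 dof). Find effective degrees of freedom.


uc = sqrt(u1^2 + u2^2) = sqrt(1.82^2 + 0.723^2) = 1.9583485
v_eff = uc^4 / (u1^4/v1 + u2^4/v2)
= 1.9583485^4 / (1.82^4/30 + 0.723^4/21)
= 14.708213 / 0.37874482
v_eff = 38.8341

38.8341


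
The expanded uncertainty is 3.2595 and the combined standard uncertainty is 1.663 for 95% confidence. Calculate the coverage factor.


k = U / uc
k = 3.2595 / 1.663
k = 1.96

1.96


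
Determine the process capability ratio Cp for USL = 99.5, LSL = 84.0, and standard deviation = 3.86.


Cp = (USL - LSL) / (6 * sigma)
= (99.5 - 84.0) / (6 * 3.86)
= 15.5000 / 23.1600
= 0.6693

0.6693


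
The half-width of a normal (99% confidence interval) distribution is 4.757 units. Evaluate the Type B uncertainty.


u_B = half_width / 2.576
u_B = 4.757 / 2.576
u_B = 1.8467

1.8467


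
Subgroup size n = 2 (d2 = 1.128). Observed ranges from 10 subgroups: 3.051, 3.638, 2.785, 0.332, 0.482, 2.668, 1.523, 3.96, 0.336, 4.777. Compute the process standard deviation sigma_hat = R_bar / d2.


R_bar = (3.051 + 3.638 + 2.785 + 0.332 + 0.482 + 2.668 + 1.523 + 3.96 + 0.336 + 4.777) / 10
R_bar = 23.552 / 10 = 2.3552
sigma_hat = R_bar / d2 = 2.3552 / 1.128 = 2.0879

2.0879


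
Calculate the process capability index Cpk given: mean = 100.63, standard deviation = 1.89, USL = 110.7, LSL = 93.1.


Cpu = (USL - mean) / (3*sigma) = (110.7 - 100.63) / (3*1.89) = 1.7760
Cpl = (mean - LSL) / (3*sigma) = (100.63 - 93.1) / (3*1.89) = 1.3280
Cpk = min(Cpu, Cpl) = 1.3280

1.3280


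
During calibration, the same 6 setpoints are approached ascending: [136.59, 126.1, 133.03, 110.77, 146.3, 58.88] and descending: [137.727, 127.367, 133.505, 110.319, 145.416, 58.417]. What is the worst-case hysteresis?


|136.59 - 137.727| = 1.1370
|126.1 - 127.367| = 1.2670
|133.03 - 133.505| = 0.4750
|110.77 - 110.319| = 0.4510
|146.3 - 145.416| = 0.8840
|58.88 - 58.417| = 0.4630
hysteresis = max(diffs) = 1.2670

1.2670


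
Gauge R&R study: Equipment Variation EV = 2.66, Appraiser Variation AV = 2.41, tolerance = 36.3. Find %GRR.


GRR = sqrt(EV^2 + AV^2) = sqrt(2.66^2 + 2.41^2) = 3.5893871
%GRR = GRR / tol * 100 = 3.5893871 / 36.3 * 100
%GRR = 9.8881

9.8881


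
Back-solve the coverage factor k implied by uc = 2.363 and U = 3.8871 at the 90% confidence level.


k = U / uc
k = 3.8871 / 2.363
k = 1.645

1.645


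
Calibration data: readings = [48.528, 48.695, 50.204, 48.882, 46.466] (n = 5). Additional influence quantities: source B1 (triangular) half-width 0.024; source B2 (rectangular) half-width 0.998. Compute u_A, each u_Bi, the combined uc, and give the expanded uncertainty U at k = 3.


mean = (48.528 + 48.695 + 50.204 + 48.882 + 46.466) / 5 = 48.555
s = sqrt(sum((x - mean)^2)/(n-1)) = 1.3426075
u_A = s / sqrt(n) = 1.3426075 / sqrt(5) = 0.60043233
u_B1 = 0.024 / sqrt(6) = 0.009797959
u_B2 = 0.998 / sqrt(3) = 0.57619557
uc = sqrt(0.60043233^2 + 0.009797959^2 + 0.57619557^2) = 0.83223573
U = k * uc = 3 * 0.83223573
U = 2.4967

2.4967


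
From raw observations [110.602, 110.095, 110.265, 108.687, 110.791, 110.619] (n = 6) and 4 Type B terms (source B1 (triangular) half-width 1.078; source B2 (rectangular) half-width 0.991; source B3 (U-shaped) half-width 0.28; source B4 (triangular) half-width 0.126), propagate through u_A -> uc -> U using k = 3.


mean = (110.602 + 110.095 + 110.265 + 108.687 + 110.791 + 110.619) / 6 = 110.1765
s = sqrt(sum((x - mean)^2)/(n-1)) = 0.7729879
u_A = s / sqrt(n) = 0.7729879 / sqrt(6) = 0.31557099
u_B1 = 1.078 / sqrt(6) = 0.44009166
u_B2 = 0.991 / sqrt(3) = 0.57215412
u_B3 = 0.28 / sqrt(2) = 0.1979899
u_B4 = 0.126 / sqrt(6) = 0.051439285
uc = sqrt(0.31557099^2 + 0.44009166^2 + 0.57215412^2 + 0.1979899^2 + 0.051439285^2) = 0.81392386
U = k * uc = 3 * 0.81392386
U = 2.4418

2.4418


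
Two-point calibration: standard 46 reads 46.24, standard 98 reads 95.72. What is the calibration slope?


slope = (y2 - y1) / (x2 - x1)
= (95.72 - 46.24) / (98 - 46)
= 49.4800 / 52
= 0.9515

0.9515


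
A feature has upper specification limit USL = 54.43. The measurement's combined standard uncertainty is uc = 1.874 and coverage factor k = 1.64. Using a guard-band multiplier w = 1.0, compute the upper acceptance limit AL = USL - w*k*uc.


U = k * uc = 1.64 * 1.874 = 3.07336
guard band g = w * U = 1.0 * 3.07336 = 3.07336
AL = USL - g = 54.43 - 3.07336
AL = 51.3566

51.3566


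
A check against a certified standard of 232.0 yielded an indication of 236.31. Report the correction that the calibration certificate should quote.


Correction = standard - reading
= 232.0 - 236.31
= -4.3100

-4.3100
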